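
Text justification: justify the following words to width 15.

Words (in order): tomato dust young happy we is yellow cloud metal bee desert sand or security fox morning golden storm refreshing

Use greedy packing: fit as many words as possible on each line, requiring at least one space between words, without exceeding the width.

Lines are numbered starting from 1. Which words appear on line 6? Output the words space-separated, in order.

Line 1: ['tomato', 'dust'] (min_width=11, slack=4)
Line 2: ['young', 'happy', 'we'] (min_width=14, slack=1)
Line 3: ['is', 'yellow', 'cloud'] (min_width=15, slack=0)
Line 4: ['metal', 'bee'] (min_width=9, slack=6)
Line 5: ['desert', 'sand', 'or'] (min_width=14, slack=1)
Line 6: ['security', 'fox'] (min_width=12, slack=3)
Line 7: ['morning', 'golden'] (min_width=14, slack=1)
Line 8: ['storm'] (min_width=5, slack=10)
Line 9: ['refreshing'] (min_width=10, slack=5)

Answer: security fox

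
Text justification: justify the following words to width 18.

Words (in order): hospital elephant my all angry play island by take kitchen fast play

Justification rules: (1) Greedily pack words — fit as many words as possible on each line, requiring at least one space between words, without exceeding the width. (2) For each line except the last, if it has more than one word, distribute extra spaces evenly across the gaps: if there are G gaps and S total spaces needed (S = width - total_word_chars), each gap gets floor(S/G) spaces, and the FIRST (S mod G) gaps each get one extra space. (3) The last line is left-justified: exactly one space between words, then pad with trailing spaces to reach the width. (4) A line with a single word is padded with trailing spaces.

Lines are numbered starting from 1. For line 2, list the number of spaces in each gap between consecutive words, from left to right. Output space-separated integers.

Answer: 2 1 1

Derivation:
Line 1: ['hospital', 'elephant'] (min_width=17, slack=1)
Line 2: ['my', 'all', 'angry', 'play'] (min_width=17, slack=1)
Line 3: ['island', 'by', 'take'] (min_width=14, slack=4)
Line 4: ['kitchen', 'fast', 'play'] (min_width=17, slack=1)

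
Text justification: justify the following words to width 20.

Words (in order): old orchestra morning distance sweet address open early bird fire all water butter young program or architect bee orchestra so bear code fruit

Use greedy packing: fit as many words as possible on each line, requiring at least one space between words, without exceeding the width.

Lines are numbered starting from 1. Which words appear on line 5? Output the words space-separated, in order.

Line 1: ['old', 'orchestra'] (min_width=13, slack=7)
Line 2: ['morning', 'distance'] (min_width=16, slack=4)
Line 3: ['sweet', 'address', 'open'] (min_width=18, slack=2)
Line 4: ['early', 'bird', 'fire', 'all'] (min_width=19, slack=1)
Line 5: ['water', 'butter', 'young'] (min_width=18, slack=2)
Line 6: ['program', 'or', 'architect'] (min_width=20, slack=0)
Line 7: ['bee', 'orchestra', 'so'] (min_width=16, slack=4)
Line 8: ['bear', 'code', 'fruit'] (min_width=15, slack=5)

Answer: water butter young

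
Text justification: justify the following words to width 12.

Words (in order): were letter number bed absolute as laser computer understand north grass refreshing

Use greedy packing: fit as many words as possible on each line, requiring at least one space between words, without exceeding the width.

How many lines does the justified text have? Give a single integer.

Answer: 8

Derivation:
Line 1: ['were', 'letter'] (min_width=11, slack=1)
Line 2: ['number', 'bed'] (min_width=10, slack=2)
Line 3: ['absolute', 'as'] (min_width=11, slack=1)
Line 4: ['laser'] (min_width=5, slack=7)
Line 5: ['computer'] (min_width=8, slack=4)
Line 6: ['understand'] (min_width=10, slack=2)
Line 7: ['north', 'grass'] (min_width=11, slack=1)
Line 8: ['refreshing'] (min_width=10, slack=2)
Total lines: 8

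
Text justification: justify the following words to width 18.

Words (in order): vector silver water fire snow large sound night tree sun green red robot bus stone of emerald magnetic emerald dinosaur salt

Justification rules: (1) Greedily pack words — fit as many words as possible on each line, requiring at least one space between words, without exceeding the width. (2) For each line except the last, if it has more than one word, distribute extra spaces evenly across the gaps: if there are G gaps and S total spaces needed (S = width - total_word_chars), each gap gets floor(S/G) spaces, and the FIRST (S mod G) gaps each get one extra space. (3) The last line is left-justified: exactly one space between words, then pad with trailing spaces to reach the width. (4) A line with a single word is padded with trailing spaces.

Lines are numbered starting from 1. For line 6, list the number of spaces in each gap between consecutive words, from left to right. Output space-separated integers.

Answer: 3

Derivation:
Line 1: ['vector', 'silver'] (min_width=13, slack=5)
Line 2: ['water', 'fire', 'snow'] (min_width=15, slack=3)
Line 3: ['large', 'sound', 'night'] (min_width=17, slack=1)
Line 4: ['tree', 'sun', 'green', 'red'] (min_width=18, slack=0)
Line 5: ['robot', 'bus', 'stone', 'of'] (min_width=18, slack=0)
Line 6: ['emerald', 'magnetic'] (min_width=16, slack=2)
Line 7: ['emerald', 'dinosaur'] (min_width=16, slack=2)
Line 8: ['salt'] (min_width=4, slack=14)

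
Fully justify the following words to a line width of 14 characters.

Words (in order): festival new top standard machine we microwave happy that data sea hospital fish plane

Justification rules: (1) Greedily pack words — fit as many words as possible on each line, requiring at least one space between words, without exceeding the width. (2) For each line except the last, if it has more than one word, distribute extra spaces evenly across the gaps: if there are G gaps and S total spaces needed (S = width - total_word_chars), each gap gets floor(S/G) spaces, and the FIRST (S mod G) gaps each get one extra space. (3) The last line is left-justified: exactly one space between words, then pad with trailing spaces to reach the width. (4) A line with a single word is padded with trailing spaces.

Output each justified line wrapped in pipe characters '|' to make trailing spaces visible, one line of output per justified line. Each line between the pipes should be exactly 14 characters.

Answer: |festival   new|
|top   standard|
|machine     we|
|microwave     |
|happy     that|
|data       sea|
|hospital  fish|
|plane         |

Derivation:
Line 1: ['festival', 'new'] (min_width=12, slack=2)
Line 2: ['top', 'standard'] (min_width=12, slack=2)
Line 3: ['machine', 'we'] (min_width=10, slack=4)
Line 4: ['microwave'] (min_width=9, slack=5)
Line 5: ['happy', 'that'] (min_width=10, slack=4)
Line 6: ['data', 'sea'] (min_width=8, slack=6)
Line 7: ['hospital', 'fish'] (min_width=13, slack=1)
Line 8: ['plane'] (min_width=5, slack=9)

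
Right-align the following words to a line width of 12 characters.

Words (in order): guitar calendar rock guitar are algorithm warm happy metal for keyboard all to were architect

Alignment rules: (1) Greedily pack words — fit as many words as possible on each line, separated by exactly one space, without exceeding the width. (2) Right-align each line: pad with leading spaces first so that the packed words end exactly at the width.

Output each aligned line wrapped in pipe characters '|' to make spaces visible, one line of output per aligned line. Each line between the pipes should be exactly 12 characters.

Line 1: ['guitar'] (min_width=6, slack=6)
Line 2: ['calendar'] (min_width=8, slack=4)
Line 3: ['rock', 'guitar'] (min_width=11, slack=1)
Line 4: ['are'] (min_width=3, slack=9)
Line 5: ['algorithm'] (min_width=9, slack=3)
Line 6: ['warm', 'happy'] (min_width=10, slack=2)
Line 7: ['metal', 'for'] (min_width=9, slack=3)
Line 8: ['keyboard', 'all'] (min_width=12, slack=0)
Line 9: ['to', 'were'] (min_width=7, slack=5)
Line 10: ['architect'] (min_width=9, slack=3)

Answer: |      guitar|
|    calendar|
| rock guitar|
|         are|
|   algorithm|
|  warm happy|
|   metal for|
|keyboard all|
|     to were|
|   architect|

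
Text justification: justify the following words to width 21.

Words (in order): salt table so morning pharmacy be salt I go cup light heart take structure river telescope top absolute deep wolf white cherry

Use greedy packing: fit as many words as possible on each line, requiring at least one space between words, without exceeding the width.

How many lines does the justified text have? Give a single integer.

Line 1: ['salt', 'table', 'so', 'morning'] (min_width=21, slack=0)
Line 2: ['pharmacy', 'be', 'salt', 'I', 'go'] (min_width=21, slack=0)
Line 3: ['cup', 'light', 'heart', 'take'] (min_width=20, slack=1)
Line 4: ['structure', 'river'] (min_width=15, slack=6)
Line 5: ['telescope', 'top'] (min_width=13, slack=8)
Line 6: ['absolute', 'deep', 'wolf'] (min_width=18, slack=3)
Line 7: ['white', 'cherry'] (min_width=12, slack=9)
Total lines: 7

Answer: 7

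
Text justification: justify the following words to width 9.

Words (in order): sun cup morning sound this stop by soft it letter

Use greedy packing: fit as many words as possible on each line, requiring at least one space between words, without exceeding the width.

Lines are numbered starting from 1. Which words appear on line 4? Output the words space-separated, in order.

Line 1: ['sun', 'cup'] (min_width=7, slack=2)
Line 2: ['morning'] (min_width=7, slack=2)
Line 3: ['sound'] (min_width=5, slack=4)
Line 4: ['this', 'stop'] (min_width=9, slack=0)
Line 5: ['by', 'soft'] (min_width=7, slack=2)
Line 6: ['it', 'letter'] (min_width=9, slack=0)

Answer: this stop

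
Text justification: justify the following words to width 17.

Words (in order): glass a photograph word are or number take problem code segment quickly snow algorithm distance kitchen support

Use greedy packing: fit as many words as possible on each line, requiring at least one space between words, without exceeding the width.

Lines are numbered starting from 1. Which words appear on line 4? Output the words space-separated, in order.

Line 1: ['glass', 'a'] (min_width=7, slack=10)
Line 2: ['photograph', 'word'] (min_width=15, slack=2)
Line 3: ['are', 'or', 'number'] (min_width=13, slack=4)
Line 4: ['take', 'problem', 'code'] (min_width=17, slack=0)
Line 5: ['segment', 'quickly'] (min_width=15, slack=2)
Line 6: ['snow', 'algorithm'] (min_width=14, slack=3)
Line 7: ['distance', 'kitchen'] (min_width=16, slack=1)
Line 8: ['support'] (min_width=7, slack=10)

Answer: take problem code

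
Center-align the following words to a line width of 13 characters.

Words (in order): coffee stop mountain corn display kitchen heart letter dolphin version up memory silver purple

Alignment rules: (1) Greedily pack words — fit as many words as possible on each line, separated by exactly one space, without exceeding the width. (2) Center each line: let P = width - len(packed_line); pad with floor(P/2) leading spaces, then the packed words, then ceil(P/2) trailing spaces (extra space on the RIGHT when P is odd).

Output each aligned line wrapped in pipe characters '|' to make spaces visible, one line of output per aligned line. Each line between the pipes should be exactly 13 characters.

Line 1: ['coffee', 'stop'] (min_width=11, slack=2)
Line 2: ['mountain', 'corn'] (min_width=13, slack=0)
Line 3: ['display'] (min_width=7, slack=6)
Line 4: ['kitchen', 'heart'] (min_width=13, slack=0)
Line 5: ['letter'] (min_width=6, slack=7)
Line 6: ['dolphin'] (min_width=7, slack=6)
Line 7: ['version', 'up'] (min_width=10, slack=3)
Line 8: ['memory', 'silver'] (min_width=13, slack=0)
Line 9: ['purple'] (min_width=6, slack=7)

Answer: | coffee stop |
|mountain corn|
|   display   |
|kitchen heart|
|   letter    |
|   dolphin   |
| version up  |
|memory silver|
|   purple    |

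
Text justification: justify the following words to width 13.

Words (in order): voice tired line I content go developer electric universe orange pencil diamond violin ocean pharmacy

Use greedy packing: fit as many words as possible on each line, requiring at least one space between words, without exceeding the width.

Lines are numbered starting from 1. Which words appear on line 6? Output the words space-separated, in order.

Answer: universe

Derivation:
Line 1: ['voice', 'tired'] (min_width=11, slack=2)
Line 2: ['line', 'I'] (min_width=6, slack=7)
Line 3: ['content', 'go'] (min_width=10, slack=3)
Line 4: ['developer'] (min_width=9, slack=4)
Line 5: ['electric'] (min_width=8, slack=5)
Line 6: ['universe'] (min_width=8, slack=5)
Line 7: ['orange', 'pencil'] (min_width=13, slack=0)
Line 8: ['diamond'] (min_width=7, slack=6)
Line 9: ['violin', 'ocean'] (min_width=12, slack=1)
Line 10: ['pharmacy'] (min_width=8, slack=5)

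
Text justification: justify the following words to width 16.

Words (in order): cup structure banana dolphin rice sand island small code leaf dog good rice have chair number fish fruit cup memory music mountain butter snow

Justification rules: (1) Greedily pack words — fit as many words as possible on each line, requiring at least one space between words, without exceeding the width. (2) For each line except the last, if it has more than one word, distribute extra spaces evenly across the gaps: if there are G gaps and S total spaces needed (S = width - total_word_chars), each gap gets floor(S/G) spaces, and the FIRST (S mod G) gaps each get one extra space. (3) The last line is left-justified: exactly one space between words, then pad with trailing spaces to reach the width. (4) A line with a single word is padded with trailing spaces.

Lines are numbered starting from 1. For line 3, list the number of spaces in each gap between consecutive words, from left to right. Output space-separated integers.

Line 1: ['cup', 'structure'] (min_width=13, slack=3)
Line 2: ['banana', 'dolphin'] (min_width=14, slack=2)
Line 3: ['rice', 'sand', 'island'] (min_width=16, slack=0)
Line 4: ['small', 'code', 'leaf'] (min_width=15, slack=1)
Line 5: ['dog', 'good', 'rice'] (min_width=13, slack=3)
Line 6: ['have', 'chair'] (min_width=10, slack=6)
Line 7: ['number', 'fish'] (min_width=11, slack=5)
Line 8: ['fruit', 'cup', 'memory'] (min_width=16, slack=0)
Line 9: ['music', 'mountain'] (min_width=14, slack=2)
Line 10: ['butter', 'snow'] (min_width=11, slack=5)

Answer: 1 1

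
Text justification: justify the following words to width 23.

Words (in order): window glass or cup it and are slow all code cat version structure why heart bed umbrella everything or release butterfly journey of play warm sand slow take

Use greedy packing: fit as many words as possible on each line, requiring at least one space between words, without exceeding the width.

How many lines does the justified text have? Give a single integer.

Answer: 8

Derivation:
Line 1: ['window', 'glass', 'or', 'cup', 'it'] (min_width=22, slack=1)
Line 2: ['and', 'are', 'slow', 'all', 'code'] (min_width=21, slack=2)
Line 3: ['cat', 'version', 'structure'] (min_width=21, slack=2)
Line 4: ['why', 'heart', 'bed', 'umbrella'] (min_width=22, slack=1)
Line 5: ['everything', 'or', 'release'] (min_width=21, slack=2)
Line 6: ['butterfly', 'journey', 'of'] (min_width=20, slack=3)
Line 7: ['play', 'warm', 'sand', 'slow'] (min_width=19, slack=4)
Line 8: ['take'] (min_width=4, slack=19)
Total lines: 8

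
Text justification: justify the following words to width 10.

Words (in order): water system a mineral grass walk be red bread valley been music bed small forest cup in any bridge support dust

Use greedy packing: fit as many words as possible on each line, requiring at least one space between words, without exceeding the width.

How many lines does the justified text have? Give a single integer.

Answer: 14

Derivation:
Line 1: ['water'] (min_width=5, slack=5)
Line 2: ['system', 'a'] (min_width=8, slack=2)
Line 3: ['mineral'] (min_width=7, slack=3)
Line 4: ['grass', 'walk'] (min_width=10, slack=0)
Line 5: ['be', 'red'] (min_width=6, slack=4)
Line 6: ['bread'] (min_width=5, slack=5)
Line 7: ['valley'] (min_width=6, slack=4)
Line 8: ['been', 'music'] (min_width=10, slack=0)
Line 9: ['bed', 'small'] (min_width=9, slack=1)
Line 10: ['forest', 'cup'] (min_width=10, slack=0)
Line 11: ['in', 'any'] (min_width=6, slack=4)
Line 12: ['bridge'] (min_width=6, slack=4)
Line 13: ['support'] (min_width=7, slack=3)
Line 14: ['dust'] (min_width=4, slack=6)
Total lines: 14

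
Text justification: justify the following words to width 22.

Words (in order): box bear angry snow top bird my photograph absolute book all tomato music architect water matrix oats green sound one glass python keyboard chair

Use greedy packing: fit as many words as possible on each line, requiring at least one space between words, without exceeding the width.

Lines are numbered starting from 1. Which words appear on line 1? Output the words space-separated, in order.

Line 1: ['box', 'bear', 'angry', 'snow'] (min_width=19, slack=3)
Line 2: ['top', 'bird', 'my', 'photograph'] (min_width=22, slack=0)
Line 3: ['absolute', 'book', 'all'] (min_width=17, slack=5)
Line 4: ['tomato', 'music', 'architect'] (min_width=22, slack=0)
Line 5: ['water', 'matrix', 'oats'] (min_width=17, slack=5)
Line 6: ['green', 'sound', 'one', 'glass'] (min_width=21, slack=1)
Line 7: ['python', 'keyboard', 'chair'] (min_width=21, slack=1)

Answer: box bear angry snow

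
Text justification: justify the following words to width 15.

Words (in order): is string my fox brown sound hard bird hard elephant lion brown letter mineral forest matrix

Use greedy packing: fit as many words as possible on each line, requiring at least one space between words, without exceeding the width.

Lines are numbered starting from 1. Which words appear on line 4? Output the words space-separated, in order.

Answer: elephant lion

Derivation:
Line 1: ['is', 'string', 'my'] (min_width=12, slack=3)
Line 2: ['fox', 'brown', 'sound'] (min_width=15, slack=0)
Line 3: ['hard', 'bird', 'hard'] (min_width=14, slack=1)
Line 4: ['elephant', 'lion'] (min_width=13, slack=2)
Line 5: ['brown', 'letter'] (min_width=12, slack=3)
Line 6: ['mineral', 'forest'] (min_width=14, slack=1)
Line 7: ['matrix'] (min_width=6, slack=9)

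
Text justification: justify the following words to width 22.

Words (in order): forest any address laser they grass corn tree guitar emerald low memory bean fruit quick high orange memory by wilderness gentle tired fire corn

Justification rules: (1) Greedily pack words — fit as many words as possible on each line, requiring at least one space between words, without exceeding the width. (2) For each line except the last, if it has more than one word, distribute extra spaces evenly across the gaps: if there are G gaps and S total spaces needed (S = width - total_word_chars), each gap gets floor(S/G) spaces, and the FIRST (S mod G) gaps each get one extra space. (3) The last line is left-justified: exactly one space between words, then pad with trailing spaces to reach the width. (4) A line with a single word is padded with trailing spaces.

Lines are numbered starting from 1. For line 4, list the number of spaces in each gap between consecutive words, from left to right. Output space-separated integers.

Line 1: ['forest', 'any', 'address'] (min_width=18, slack=4)
Line 2: ['laser', 'they', 'grass', 'corn'] (min_width=21, slack=1)
Line 3: ['tree', 'guitar', 'emerald'] (min_width=19, slack=3)
Line 4: ['low', 'memory', 'bean', 'fruit'] (min_width=21, slack=1)
Line 5: ['quick', 'high', 'orange'] (min_width=17, slack=5)
Line 6: ['memory', 'by', 'wilderness'] (min_width=20, slack=2)
Line 7: ['gentle', 'tired', 'fire', 'corn'] (min_width=22, slack=0)

Answer: 2 1 1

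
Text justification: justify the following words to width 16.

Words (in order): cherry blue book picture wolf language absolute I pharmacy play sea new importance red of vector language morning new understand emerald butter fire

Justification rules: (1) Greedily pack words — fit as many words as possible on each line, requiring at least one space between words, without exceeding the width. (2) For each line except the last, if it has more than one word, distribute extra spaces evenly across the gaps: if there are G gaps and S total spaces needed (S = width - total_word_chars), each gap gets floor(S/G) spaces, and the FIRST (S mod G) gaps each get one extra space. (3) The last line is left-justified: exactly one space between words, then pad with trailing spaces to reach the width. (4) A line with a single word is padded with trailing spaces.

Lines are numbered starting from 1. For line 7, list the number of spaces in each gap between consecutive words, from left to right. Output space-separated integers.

Answer: 3

Derivation:
Line 1: ['cherry', 'blue', 'book'] (min_width=16, slack=0)
Line 2: ['picture', 'wolf'] (min_width=12, slack=4)
Line 3: ['language'] (min_width=8, slack=8)
Line 4: ['absolute', 'I'] (min_width=10, slack=6)
Line 5: ['pharmacy', 'play'] (min_width=13, slack=3)
Line 6: ['sea', 'new'] (min_width=7, slack=9)
Line 7: ['importance', 'red'] (min_width=14, slack=2)
Line 8: ['of', 'vector'] (min_width=9, slack=7)
Line 9: ['language', 'morning'] (min_width=16, slack=0)
Line 10: ['new', 'understand'] (min_width=14, slack=2)
Line 11: ['emerald', 'butter'] (min_width=14, slack=2)
Line 12: ['fire'] (min_width=4, slack=12)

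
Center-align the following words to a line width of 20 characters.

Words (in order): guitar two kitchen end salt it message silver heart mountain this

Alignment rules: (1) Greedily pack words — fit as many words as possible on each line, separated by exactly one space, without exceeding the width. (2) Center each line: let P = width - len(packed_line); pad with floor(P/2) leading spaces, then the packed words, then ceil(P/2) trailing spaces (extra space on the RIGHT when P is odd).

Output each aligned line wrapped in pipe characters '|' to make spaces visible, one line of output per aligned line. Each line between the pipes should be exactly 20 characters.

Line 1: ['guitar', 'two', 'kitchen'] (min_width=18, slack=2)
Line 2: ['end', 'salt', 'it', 'message'] (min_width=19, slack=1)
Line 3: ['silver', 'heart'] (min_width=12, slack=8)
Line 4: ['mountain', 'this'] (min_width=13, slack=7)

Answer: | guitar two kitchen |
|end salt it message |
|    silver heart    |
|   mountain this    |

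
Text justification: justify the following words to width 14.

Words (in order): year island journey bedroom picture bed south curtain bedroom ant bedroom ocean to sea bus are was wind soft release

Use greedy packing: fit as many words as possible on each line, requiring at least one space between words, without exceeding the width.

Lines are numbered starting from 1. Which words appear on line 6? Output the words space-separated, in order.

Line 1: ['year', 'island'] (min_width=11, slack=3)
Line 2: ['journey'] (min_width=7, slack=7)
Line 3: ['bedroom'] (min_width=7, slack=7)
Line 4: ['picture', 'bed'] (min_width=11, slack=3)
Line 5: ['south', 'curtain'] (min_width=13, slack=1)
Line 6: ['bedroom', 'ant'] (min_width=11, slack=3)
Line 7: ['bedroom', 'ocean'] (min_width=13, slack=1)
Line 8: ['to', 'sea', 'bus', 'are'] (min_width=14, slack=0)
Line 9: ['was', 'wind', 'soft'] (min_width=13, slack=1)
Line 10: ['release'] (min_width=7, slack=7)

Answer: bedroom ant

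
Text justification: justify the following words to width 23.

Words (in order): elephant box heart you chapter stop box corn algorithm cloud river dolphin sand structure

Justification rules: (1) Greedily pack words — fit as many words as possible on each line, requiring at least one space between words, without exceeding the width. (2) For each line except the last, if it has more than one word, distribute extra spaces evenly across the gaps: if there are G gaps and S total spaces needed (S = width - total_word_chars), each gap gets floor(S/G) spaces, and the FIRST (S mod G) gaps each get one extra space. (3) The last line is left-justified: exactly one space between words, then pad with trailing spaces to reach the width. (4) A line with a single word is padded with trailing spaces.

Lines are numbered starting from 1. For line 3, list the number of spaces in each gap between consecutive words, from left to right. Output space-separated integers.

Line 1: ['elephant', 'box', 'heart', 'you'] (min_width=22, slack=1)
Line 2: ['chapter', 'stop', 'box', 'corn'] (min_width=21, slack=2)
Line 3: ['algorithm', 'cloud', 'river'] (min_width=21, slack=2)
Line 4: ['dolphin', 'sand', 'structure'] (min_width=22, slack=1)

Answer: 2 2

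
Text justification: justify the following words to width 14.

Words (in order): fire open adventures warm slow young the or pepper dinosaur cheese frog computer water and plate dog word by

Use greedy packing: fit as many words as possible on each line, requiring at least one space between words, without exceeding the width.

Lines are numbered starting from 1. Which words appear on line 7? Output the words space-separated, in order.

Line 1: ['fire', 'open'] (min_width=9, slack=5)
Line 2: ['adventures'] (min_width=10, slack=4)
Line 3: ['warm', 'slow'] (min_width=9, slack=5)
Line 4: ['young', 'the', 'or'] (min_width=12, slack=2)
Line 5: ['pepper'] (min_width=6, slack=8)
Line 6: ['dinosaur'] (min_width=8, slack=6)
Line 7: ['cheese', 'frog'] (min_width=11, slack=3)
Line 8: ['computer', 'water'] (min_width=14, slack=0)
Line 9: ['and', 'plate', 'dog'] (min_width=13, slack=1)
Line 10: ['word', 'by'] (min_width=7, slack=7)

Answer: cheese frog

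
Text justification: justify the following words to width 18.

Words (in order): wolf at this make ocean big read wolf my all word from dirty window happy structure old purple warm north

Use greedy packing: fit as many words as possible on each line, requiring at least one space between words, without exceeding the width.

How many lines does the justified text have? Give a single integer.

Answer: 7

Derivation:
Line 1: ['wolf', 'at', 'this', 'make'] (min_width=17, slack=1)
Line 2: ['ocean', 'big', 'read'] (min_width=14, slack=4)
Line 3: ['wolf', 'my', 'all', 'word'] (min_width=16, slack=2)
Line 4: ['from', 'dirty', 'window'] (min_width=17, slack=1)
Line 5: ['happy', 'structure'] (min_width=15, slack=3)
Line 6: ['old', 'purple', 'warm'] (min_width=15, slack=3)
Line 7: ['north'] (min_width=5, slack=13)
Total lines: 7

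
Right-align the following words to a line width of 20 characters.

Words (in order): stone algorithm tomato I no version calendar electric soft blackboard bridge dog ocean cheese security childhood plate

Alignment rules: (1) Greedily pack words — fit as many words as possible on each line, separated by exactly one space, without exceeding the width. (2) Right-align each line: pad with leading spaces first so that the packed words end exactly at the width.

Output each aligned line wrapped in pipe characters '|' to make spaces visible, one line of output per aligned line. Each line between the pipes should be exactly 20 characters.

Line 1: ['stone', 'algorithm'] (min_width=15, slack=5)
Line 2: ['tomato', 'I', 'no', 'version'] (min_width=19, slack=1)
Line 3: ['calendar', 'electric'] (min_width=17, slack=3)
Line 4: ['soft', 'blackboard'] (min_width=15, slack=5)
Line 5: ['bridge', 'dog', 'ocean'] (min_width=16, slack=4)
Line 6: ['cheese', 'security'] (min_width=15, slack=5)
Line 7: ['childhood', 'plate'] (min_width=15, slack=5)

Answer: |     stone algorithm|
| tomato I no version|
|   calendar electric|
|     soft blackboard|
|    bridge dog ocean|
|     cheese security|
|     childhood plate|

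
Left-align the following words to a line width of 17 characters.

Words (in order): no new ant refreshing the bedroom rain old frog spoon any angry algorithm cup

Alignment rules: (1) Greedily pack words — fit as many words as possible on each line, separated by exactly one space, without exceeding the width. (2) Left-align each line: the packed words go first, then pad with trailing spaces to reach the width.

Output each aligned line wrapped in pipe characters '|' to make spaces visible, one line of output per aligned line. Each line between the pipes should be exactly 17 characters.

Answer: |no new ant       |
|refreshing the   |
|bedroom rain old |
|frog spoon any   |
|angry algorithm  |
|cup              |

Derivation:
Line 1: ['no', 'new', 'ant'] (min_width=10, slack=7)
Line 2: ['refreshing', 'the'] (min_width=14, slack=3)
Line 3: ['bedroom', 'rain', 'old'] (min_width=16, slack=1)
Line 4: ['frog', 'spoon', 'any'] (min_width=14, slack=3)
Line 5: ['angry', 'algorithm'] (min_width=15, slack=2)
Line 6: ['cup'] (min_width=3, slack=14)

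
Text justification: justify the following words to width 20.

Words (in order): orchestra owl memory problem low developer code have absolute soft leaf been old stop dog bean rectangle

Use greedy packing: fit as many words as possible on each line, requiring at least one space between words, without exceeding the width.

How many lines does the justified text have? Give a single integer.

Line 1: ['orchestra', 'owl', 'memory'] (min_width=20, slack=0)
Line 2: ['problem', 'low'] (min_width=11, slack=9)
Line 3: ['developer', 'code', 'have'] (min_width=19, slack=1)
Line 4: ['absolute', 'soft', 'leaf'] (min_width=18, slack=2)
Line 5: ['been', 'old', 'stop', 'dog'] (min_width=17, slack=3)
Line 6: ['bean', 'rectangle'] (min_width=14, slack=6)
Total lines: 6

Answer: 6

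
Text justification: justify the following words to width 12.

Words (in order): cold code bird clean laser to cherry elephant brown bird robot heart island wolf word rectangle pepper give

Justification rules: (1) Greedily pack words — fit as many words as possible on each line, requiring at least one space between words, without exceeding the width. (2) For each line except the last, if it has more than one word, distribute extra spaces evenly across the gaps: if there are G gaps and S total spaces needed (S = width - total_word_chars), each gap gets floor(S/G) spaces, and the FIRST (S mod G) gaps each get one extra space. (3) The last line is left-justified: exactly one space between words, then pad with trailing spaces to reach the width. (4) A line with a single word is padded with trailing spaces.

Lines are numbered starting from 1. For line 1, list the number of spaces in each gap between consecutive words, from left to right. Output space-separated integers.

Answer: 4

Derivation:
Line 1: ['cold', 'code'] (min_width=9, slack=3)
Line 2: ['bird', 'clean'] (min_width=10, slack=2)
Line 3: ['laser', 'to'] (min_width=8, slack=4)
Line 4: ['cherry'] (min_width=6, slack=6)
Line 5: ['elephant'] (min_width=8, slack=4)
Line 6: ['brown', 'bird'] (min_width=10, slack=2)
Line 7: ['robot', 'heart'] (min_width=11, slack=1)
Line 8: ['island', 'wolf'] (min_width=11, slack=1)
Line 9: ['word'] (min_width=4, slack=8)
Line 10: ['rectangle'] (min_width=9, slack=3)
Line 11: ['pepper', 'give'] (min_width=11, slack=1)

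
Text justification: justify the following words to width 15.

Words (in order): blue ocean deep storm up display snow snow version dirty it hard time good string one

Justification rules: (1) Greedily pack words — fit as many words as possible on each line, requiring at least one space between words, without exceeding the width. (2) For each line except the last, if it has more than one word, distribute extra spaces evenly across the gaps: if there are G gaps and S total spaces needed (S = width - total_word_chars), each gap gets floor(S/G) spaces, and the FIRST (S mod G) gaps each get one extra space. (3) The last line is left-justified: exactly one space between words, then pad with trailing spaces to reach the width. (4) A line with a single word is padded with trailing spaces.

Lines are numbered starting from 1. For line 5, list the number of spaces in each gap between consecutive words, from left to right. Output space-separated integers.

Answer: 2 2

Derivation:
Line 1: ['blue', 'ocean', 'deep'] (min_width=15, slack=0)
Line 2: ['storm', 'up'] (min_width=8, slack=7)
Line 3: ['display', 'snow'] (min_width=12, slack=3)
Line 4: ['snow', 'version'] (min_width=12, slack=3)
Line 5: ['dirty', 'it', 'hard'] (min_width=13, slack=2)
Line 6: ['time', 'good'] (min_width=9, slack=6)
Line 7: ['string', 'one'] (min_width=10, slack=5)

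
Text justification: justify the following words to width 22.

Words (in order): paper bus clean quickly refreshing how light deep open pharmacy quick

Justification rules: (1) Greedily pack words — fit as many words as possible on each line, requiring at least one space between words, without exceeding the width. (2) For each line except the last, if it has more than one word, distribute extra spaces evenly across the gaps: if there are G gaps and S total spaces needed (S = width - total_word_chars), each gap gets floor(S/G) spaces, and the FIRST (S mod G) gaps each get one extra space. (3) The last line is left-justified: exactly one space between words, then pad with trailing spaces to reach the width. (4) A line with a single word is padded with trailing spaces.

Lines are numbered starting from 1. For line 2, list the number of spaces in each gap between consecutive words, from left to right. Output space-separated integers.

Line 1: ['paper', 'bus', 'clean'] (min_width=15, slack=7)
Line 2: ['quickly', 'refreshing', 'how'] (min_width=22, slack=0)
Line 3: ['light', 'deep', 'open'] (min_width=15, slack=7)
Line 4: ['pharmacy', 'quick'] (min_width=14, slack=8)

Answer: 1 1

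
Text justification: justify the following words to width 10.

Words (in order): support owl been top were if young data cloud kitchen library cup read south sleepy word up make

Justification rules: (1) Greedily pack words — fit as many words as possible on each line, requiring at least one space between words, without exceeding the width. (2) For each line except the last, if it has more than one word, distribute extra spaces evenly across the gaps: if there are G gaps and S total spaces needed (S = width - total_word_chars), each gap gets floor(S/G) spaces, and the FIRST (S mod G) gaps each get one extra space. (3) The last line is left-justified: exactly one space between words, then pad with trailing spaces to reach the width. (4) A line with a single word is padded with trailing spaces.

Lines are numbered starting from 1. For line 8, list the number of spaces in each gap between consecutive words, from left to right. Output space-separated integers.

Answer: 3

Derivation:
Line 1: ['support'] (min_width=7, slack=3)
Line 2: ['owl', 'been'] (min_width=8, slack=2)
Line 3: ['top', 'were'] (min_width=8, slack=2)
Line 4: ['if', 'young'] (min_width=8, slack=2)
Line 5: ['data', 'cloud'] (min_width=10, slack=0)
Line 6: ['kitchen'] (min_width=7, slack=3)
Line 7: ['library'] (min_width=7, slack=3)
Line 8: ['cup', 'read'] (min_width=8, slack=2)
Line 9: ['south'] (min_width=5, slack=5)
Line 10: ['sleepy'] (min_width=6, slack=4)
Line 11: ['word', 'up'] (min_width=7, slack=3)
Line 12: ['make'] (min_width=4, slack=6)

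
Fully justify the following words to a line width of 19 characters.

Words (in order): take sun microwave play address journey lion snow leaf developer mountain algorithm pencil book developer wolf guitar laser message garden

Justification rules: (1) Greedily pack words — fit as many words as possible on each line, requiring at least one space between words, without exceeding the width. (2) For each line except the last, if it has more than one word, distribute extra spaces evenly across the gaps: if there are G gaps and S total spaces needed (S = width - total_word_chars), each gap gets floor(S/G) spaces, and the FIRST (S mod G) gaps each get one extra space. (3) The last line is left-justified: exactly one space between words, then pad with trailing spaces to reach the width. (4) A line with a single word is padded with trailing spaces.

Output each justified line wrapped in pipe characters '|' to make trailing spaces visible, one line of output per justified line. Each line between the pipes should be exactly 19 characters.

Answer: |take  sun microwave|
|play        address|
|journey  lion  snow|
|leaf      developer|
|mountain  algorithm|
|pencil         book|
|developer      wolf|
|guitar        laser|
|message garden     |

Derivation:
Line 1: ['take', 'sun', 'microwave'] (min_width=18, slack=1)
Line 2: ['play', 'address'] (min_width=12, slack=7)
Line 3: ['journey', 'lion', 'snow'] (min_width=17, slack=2)
Line 4: ['leaf', 'developer'] (min_width=14, slack=5)
Line 5: ['mountain', 'algorithm'] (min_width=18, slack=1)
Line 6: ['pencil', 'book'] (min_width=11, slack=8)
Line 7: ['developer', 'wolf'] (min_width=14, slack=5)
Line 8: ['guitar', 'laser'] (min_width=12, slack=7)
Line 9: ['message', 'garden'] (min_width=14, slack=5)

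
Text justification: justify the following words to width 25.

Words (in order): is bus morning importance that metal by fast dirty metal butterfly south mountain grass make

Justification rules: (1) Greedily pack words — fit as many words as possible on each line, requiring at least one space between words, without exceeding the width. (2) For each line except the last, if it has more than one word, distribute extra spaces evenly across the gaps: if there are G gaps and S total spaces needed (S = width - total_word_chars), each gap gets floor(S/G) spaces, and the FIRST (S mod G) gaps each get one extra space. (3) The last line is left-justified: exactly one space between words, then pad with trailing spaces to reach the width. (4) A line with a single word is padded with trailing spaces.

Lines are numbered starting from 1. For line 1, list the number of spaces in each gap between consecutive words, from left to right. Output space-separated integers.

Answer: 1 1 1

Derivation:
Line 1: ['is', 'bus', 'morning', 'importance'] (min_width=25, slack=0)
Line 2: ['that', 'metal', 'by', 'fast', 'dirty'] (min_width=24, slack=1)
Line 3: ['metal', 'butterfly', 'south'] (min_width=21, slack=4)
Line 4: ['mountain', 'grass', 'make'] (min_width=19, slack=6)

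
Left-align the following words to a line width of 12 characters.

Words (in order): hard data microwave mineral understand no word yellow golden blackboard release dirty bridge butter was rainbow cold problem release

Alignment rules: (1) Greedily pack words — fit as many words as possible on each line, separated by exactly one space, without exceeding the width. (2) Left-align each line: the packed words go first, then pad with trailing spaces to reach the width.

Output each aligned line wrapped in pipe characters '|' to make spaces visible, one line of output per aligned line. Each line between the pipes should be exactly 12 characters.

Answer: |hard data   |
|microwave   |
|mineral     |
|understand  |
|no word     |
|yellow      |
|golden      |
|blackboard  |
|release     |
|dirty bridge|
|butter was  |
|rainbow cold|
|problem     |
|release     |

Derivation:
Line 1: ['hard', 'data'] (min_width=9, slack=3)
Line 2: ['microwave'] (min_width=9, slack=3)
Line 3: ['mineral'] (min_width=7, slack=5)
Line 4: ['understand'] (min_width=10, slack=2)
Line 5: ['no', 'word'] (min_width=7, slack=5)
Line 6: ['yellow'] (min_width=6, slack=6)
Line 7: ['golden'] (min_width=6, slack=6)
Line 8: ['blackboard'] (min_width=10, slack=2)
Line 9: ['release'] (min_width=7, slack=5)
Line 10: ['dirty', 'bridge'] (min_width=12, slack=0)
Line 11: ['butter', 'was'] (min_width=10, slack=2)
Line 12: ['rainbow', 'cold'] (min_width=12, slack=0)
Line 13: ['problem'] (min_width=7, slack=5)
Line 14: ['release'] (min_width=7, slack=5)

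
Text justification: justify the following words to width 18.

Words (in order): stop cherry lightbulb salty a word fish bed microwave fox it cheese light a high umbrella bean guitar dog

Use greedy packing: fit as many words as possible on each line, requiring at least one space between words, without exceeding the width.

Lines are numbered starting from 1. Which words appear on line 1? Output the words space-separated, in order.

Line 1: ['stop', 'cherry'] (min_width=11, slack=7)
Line 2: ['lightbulb', 'salty', 'a'] (min_width=17, slack=1)
Line 3: ['word', 'fish', 'bed'] (min_width=13, slack=5)
Line 4: ['microwave', 'fox', 'it'] (min_width=16, slack=2)
Line 5: ['cheese', 'light', 'a'] (min_width=14, slack=4)
Line 6: ['high', 'umbrella', 'bean'] (min_width=18, slack=0)
Line 7: ['guitar', 'dog'] (min_width=10, slack=8)

Answer: stop cherry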